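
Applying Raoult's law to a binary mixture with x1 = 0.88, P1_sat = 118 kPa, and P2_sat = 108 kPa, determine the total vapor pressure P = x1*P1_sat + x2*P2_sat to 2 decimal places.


P = x1*P1_sat + x2*P2_sat
x2 = 1 - x1 = 1 - 0.88 = 0.12
P = 0.88*118 + 0.12*108
P = 103.84 + 12.96
P = 116.80 kPa


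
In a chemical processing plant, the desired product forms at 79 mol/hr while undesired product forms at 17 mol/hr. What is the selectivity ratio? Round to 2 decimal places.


S = desired product rate / undesired product rate
S = 79 / 17
S = 4.65


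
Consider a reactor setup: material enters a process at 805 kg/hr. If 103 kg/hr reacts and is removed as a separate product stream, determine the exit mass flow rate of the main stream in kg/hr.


Steady-state mass balance on the main outlet: F_out = F_in - F_removed
F_out = 805 - 103
F_out = 702 kg/hr


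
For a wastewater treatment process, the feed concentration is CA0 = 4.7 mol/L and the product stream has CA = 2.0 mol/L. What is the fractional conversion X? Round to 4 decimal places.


X = (CA0 - CA) / CA0
X = (4.7 - 2.0) / 4.7
X = 2.7 / 4.7
X = 0.5745


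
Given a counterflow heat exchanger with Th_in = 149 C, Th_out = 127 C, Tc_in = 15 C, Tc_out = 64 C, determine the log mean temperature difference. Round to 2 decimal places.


dT1 = Th_in - Tc_out = 149 - 64 = 85
dT2 = Th_out - Tc_in = 127 - 15 = 112
LMTD = (dT1 - dT2) / ln(dT1/dT2)
LMTD = (85 - 112) / ln(85/112)
LMTD = 97.88 K


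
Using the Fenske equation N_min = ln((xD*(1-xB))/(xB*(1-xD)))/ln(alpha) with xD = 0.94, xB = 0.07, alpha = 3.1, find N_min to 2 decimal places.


N_min = ln((xD*(1-xB))/(xB*(1-xD))) / ln(alpha)
Numerator inside ln: 0.8742 / 0.0042 = 208.142857
ln(208.142857) = 5.338225
ln(alpha) = ln(3.1) = 1.131402
N_min = 5.338225 / 1.131402 = 4.72


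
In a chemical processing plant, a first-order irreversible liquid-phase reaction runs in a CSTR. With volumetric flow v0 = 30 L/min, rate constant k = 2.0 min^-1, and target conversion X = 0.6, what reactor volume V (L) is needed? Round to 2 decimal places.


V = v0 * X / (k * (1 - X))
V = 30 * 0.6 / (2.0 * (1 - 0.6))
V = 18.0 / (2.0 * 0.4)
V = 18.0 / 0.8
V = 22.50 L


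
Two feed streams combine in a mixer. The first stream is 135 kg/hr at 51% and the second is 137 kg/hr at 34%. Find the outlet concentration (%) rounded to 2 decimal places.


Mass balance on solute: F1*x1 + F2*x2 = F3*x3
F3 = F1 + F2 = 135 + 137 = 272 kg/hr
x3 = (F1*x1 + F2*x2)/F3
x3 = (135*0.51 + 137*0.34) / 272
x3 = 42.44%


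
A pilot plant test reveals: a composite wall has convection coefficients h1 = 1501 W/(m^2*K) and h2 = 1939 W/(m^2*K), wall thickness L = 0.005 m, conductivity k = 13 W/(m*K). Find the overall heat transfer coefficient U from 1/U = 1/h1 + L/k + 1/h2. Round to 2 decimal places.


1/U = 1/h1 + L/k + 1/h2
1/U = 1/1501 + 0.005/13 + 1/1939
1/U = 0.0006662225 + 0.0003846154 + 0.0005157298
1/U = 0.0015665677
U = 638.34 W/(m^2*K)


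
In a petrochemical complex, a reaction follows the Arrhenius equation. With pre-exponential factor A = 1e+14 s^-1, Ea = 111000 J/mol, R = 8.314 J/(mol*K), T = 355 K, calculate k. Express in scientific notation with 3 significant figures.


k = A * exp(-Ea/(R*T))
k = 1e+14 * exp(-111000 / (8.314 * 355))
k = 1e+14 * exp(-37.608378)
k = 4.64e-03


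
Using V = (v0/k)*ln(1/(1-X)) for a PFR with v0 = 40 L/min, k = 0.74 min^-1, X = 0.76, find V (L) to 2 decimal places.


V = (v0/k) * ln(1/(1-X))
V = (40/0.74) * ln(1/(1-0.76))
V = 54.054054 * ln(4.166667)
V = 54.054054 * 1.427116
V = 77.14 L


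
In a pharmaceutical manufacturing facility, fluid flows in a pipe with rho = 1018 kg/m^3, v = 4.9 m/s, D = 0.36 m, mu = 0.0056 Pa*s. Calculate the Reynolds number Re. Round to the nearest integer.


Re = rho * v * D / mu
Re = 1018 * 4.9 * 0.36 / 0.0056
Re = 1795.752 / 0.0056
Re = 320670


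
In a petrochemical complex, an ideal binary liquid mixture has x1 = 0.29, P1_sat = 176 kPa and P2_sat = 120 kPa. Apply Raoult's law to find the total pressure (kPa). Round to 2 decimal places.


P = x1*P1_sat + x2*P2_sat
x2 = 1 - x1 = 1 - 0.29 = 0.71
P = 0.29*176 + 0.71*120
P = 51.04 + 85.2
P = 136.24 kPa


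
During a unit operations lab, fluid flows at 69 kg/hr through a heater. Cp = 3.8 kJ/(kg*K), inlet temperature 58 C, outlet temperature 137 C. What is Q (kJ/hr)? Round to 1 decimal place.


Q = m_dot * Cp * (T2 - T1)
Q = 69 * 3.8 * (137 - 58)
Q = 69 * 3.8 * 79
Q = 20713.8 kJ/hr


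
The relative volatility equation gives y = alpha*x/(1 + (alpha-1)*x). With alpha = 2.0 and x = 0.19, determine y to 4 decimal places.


y = alpha*x / (1 + (alpha-1)*x)
y = 2.0*0.19 / (1 + (2.0-1)*0.19)
y = 0.38 / (1 + 0.19)
y = 0.38 / 1.19
y = 0.3193


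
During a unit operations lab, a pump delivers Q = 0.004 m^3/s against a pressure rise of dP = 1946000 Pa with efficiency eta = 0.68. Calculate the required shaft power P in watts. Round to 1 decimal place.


P = Q * dP / eta
P = 0.004 * 1946000 / 0.68
P = 7784.0 / 0.68
P = 11447.1 W


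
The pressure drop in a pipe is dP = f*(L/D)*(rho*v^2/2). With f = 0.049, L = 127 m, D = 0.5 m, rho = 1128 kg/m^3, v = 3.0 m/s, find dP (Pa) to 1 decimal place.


dP = f * (L/D) * (rho*v^2/2)
dP = 0.049 * (127/0.5) * (1128*3.0^2/2)
L/D = 254.0
rho*v^2/2 = 1128*9.0/2 = 5076.0
dP = 0.049 * 254.0 * 5076.0
dP = 63175.9 Pa


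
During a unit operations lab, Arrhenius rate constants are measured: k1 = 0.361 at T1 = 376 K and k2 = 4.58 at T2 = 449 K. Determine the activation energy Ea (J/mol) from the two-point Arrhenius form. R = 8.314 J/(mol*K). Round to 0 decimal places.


Ea = R * ln(k2/k1) / (1/T1 - 1/T2)
ln(k2/k1) = ln(4.58/0.361) = 2.5405763
1/T1 - 1/T2 = 1/376 - 1/449 = 0.000432402976
Ea = 8.314 * 2.5405763 / 0.000432402976
Ea = 48849 J/mol


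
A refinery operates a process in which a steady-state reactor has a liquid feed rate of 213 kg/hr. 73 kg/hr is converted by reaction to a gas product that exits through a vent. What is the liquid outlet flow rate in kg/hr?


Steady-state mass balance on the main outlet: F_out = F_in - F_removed
F_out = 213 - 73
F_out = 140 kg/hr


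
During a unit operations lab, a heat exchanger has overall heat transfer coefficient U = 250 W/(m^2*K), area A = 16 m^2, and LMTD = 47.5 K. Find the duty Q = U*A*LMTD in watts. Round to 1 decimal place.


Q = U * A * LMTD
Q = 250 * 16 * 47.5
Q = 190000.0 W


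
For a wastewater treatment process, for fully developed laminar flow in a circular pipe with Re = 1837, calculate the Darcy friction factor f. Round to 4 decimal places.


f = 64 / Re
f = 64 / 1837
f = 0.0348


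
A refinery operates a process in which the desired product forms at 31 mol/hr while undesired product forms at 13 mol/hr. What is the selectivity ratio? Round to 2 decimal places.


S = desired product rate / undesired product rate
S = 31 / 13
S = 2.38


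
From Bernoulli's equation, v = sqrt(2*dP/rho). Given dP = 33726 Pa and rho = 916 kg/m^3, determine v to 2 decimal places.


v = sqrt(2*dP/rho)
v = sqrt(2*33726/916)
v = sqrt(73.637555)
v = 8.58 m/s


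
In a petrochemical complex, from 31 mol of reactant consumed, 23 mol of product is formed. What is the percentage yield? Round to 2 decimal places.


Yield = (moles product / moles consumed) * 100%
Yield = (23 / 31) * 100
Yield = 0.7419 * 100
Yield = 74.19%


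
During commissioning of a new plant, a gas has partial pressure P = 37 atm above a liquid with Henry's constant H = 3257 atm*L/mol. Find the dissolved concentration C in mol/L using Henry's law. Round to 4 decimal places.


C = P / H
C = 37 / 3257
C = 0.0114 mol/L


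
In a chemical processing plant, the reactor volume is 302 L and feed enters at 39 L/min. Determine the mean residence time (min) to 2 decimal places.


tau = V / v0
tau = 302 / 39
tau = 7.74 min


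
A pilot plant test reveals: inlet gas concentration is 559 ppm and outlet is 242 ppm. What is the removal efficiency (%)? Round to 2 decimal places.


Efficiency = (G_in - G_out) / G_in * 100%
Efficiency = (559 - 242) / 559 * 100
Efficiency = 317 / 559 * 100
Efficiency = 56.71%


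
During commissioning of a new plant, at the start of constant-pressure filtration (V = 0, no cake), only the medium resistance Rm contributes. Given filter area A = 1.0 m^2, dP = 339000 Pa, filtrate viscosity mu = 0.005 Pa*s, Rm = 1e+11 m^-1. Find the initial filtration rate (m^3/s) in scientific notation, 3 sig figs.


rate = A * dP / (mu * Rm)
rate = 1.0 * 339000 / (0.005 * 1e+11)
rate = 339000.0 / 5.000e+08
rate = 6.78e-04 m^3/s


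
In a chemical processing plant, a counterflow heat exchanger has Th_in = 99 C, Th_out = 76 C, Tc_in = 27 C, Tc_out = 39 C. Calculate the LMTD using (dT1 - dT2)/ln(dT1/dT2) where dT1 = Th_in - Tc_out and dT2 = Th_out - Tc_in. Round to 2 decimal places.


dT1 = Th_in - Tc_out = 99 - 39 = 60
dT2 = Th_out - Tc_in = 76 - 27 = 49
LMTD = (dT1 - dT2) / ln(dT1/dT2)
LMTD = (60 - 49) / ln(60/49)
LMTD = 54.31 K


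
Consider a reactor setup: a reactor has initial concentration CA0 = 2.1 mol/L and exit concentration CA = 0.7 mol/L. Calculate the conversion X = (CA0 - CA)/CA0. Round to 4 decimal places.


X = (CA0 - CA) / CA0
X = (2.1 - 0.7) / 2.1
X = 1.4 / 2.1
X = 0.6667


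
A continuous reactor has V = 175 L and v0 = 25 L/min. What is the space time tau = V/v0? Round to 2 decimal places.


tau = V / v0
tau = 175 / 25
tau = 7.00 min


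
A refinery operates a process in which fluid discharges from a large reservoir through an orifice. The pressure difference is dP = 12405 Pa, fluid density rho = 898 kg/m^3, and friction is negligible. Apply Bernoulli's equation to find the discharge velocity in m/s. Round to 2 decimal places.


v = sqrt(2*dP/rho)
v = sqrt(2*12405/898)
v = sqrt(27.628062)
v = 5.26 m/s


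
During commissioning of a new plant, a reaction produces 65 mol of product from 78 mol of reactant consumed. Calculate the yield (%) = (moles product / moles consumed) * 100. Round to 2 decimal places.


Yield = (moles product / moles consumed) * 100%
Yield = (65 / 78) * 100
Yield = 0.8333 * 100
Yield = 83.33%


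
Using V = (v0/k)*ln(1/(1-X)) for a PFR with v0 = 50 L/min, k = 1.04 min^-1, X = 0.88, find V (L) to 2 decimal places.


V = (v0/k) * ln(1/(1-X))
V = (50/1.04) * ln(1/(1-0.88))
V = 48.076923 * ln(8.333333)
V = 48.076923 * 2.120263
V = 101.94 L


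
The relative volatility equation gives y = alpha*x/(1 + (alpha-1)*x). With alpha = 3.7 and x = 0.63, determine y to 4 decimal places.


y = alpha*x / (1 + (alpha-1)*x)
y = 3.7*0.63 / (1 + (3.7-1)*0.63)
y = 2.331 / (1 + 1.701)
y = 2.331 / 2.701
y = 0.8630


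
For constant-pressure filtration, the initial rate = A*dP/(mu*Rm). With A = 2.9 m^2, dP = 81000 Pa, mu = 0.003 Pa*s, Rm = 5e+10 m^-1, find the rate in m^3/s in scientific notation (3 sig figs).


rate = A * dP / (mu * Rm)
rate = 2.9 * 81000 / (0.003 * 5e+10)
rate = 234900.0 / 1.500e+08
rate = 1.57e-03 m^3/s


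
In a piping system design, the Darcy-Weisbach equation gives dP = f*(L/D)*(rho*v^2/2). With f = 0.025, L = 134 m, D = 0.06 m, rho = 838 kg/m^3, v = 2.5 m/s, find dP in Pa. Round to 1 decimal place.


dP = f * (L/D) * (rho*v^2/2)
dP = 0.025 * (134/0.06) * (838*2.5^2/2)
L/D = 2233.33333333
rho*v^2/2 = 838*6.25/2 = 2618.75
dP = 0.025 * 2233.33333333 * 2618.75
dP = 146213.5 Pa


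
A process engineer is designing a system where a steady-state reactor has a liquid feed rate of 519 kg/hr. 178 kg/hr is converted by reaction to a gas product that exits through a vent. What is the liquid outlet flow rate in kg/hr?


Steady-state mass balance on the main outlet: F_out = F_in - F_removed
F_out = 519 - 178
F_out = 341 kg/hr


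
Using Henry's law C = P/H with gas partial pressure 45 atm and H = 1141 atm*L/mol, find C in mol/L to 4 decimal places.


C = P / H
C = 45 / 1141
C = 0.0394 mol/L


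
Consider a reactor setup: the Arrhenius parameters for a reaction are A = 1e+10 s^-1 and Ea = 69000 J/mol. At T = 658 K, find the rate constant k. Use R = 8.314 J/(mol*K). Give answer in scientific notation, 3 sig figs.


k = A * exp(-Ea/(R*T))
k = 1e+10 * exp(-69000 / (8.314 * 658))
k = 1e+10 * exp(-12.612848)
k = 3.33e+04


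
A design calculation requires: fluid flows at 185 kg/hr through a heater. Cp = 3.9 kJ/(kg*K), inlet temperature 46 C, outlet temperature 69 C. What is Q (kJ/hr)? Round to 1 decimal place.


Q = m_dot * Cp * (T2 - T1)
Q = 185 * 3.9 * (69 - 46)
Q = 185 * 3.9 * 23
Q = 16594.5 kJ/hr


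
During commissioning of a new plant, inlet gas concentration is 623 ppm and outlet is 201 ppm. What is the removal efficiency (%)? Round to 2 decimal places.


Efficiency = (G_in - G_out) / G_in * 100%
Efficiency = (623 - 201) / 623 * 100
Efficiency = 422 / 623 * 100
Efficiency = 67.74%


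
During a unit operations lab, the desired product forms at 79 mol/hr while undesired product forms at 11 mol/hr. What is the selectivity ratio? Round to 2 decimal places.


S = desired product rate / undesired product rate
S = 79 / 11
S = 7.18


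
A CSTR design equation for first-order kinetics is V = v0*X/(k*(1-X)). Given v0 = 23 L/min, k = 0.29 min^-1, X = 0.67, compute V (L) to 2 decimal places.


V = v0 * X / (k * (1 - X))
V = 23 * 0.67 / (0.29 * (1 - 0.67))
V = 15.41 / (0.29 * 0.33)
V = 15.41 / 0.0957
V = 161.02 L


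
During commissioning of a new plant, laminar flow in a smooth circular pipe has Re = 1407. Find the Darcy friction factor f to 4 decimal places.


f = 64 / Re
f = 64 / 1407
f = 0.0455


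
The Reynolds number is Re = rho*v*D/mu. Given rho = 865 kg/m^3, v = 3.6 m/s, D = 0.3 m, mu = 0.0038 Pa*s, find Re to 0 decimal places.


Re = rho * v * D / mu
Re = 865 * 3.6 * 0.3 / 0.0038
Re = 934.2 / 0.0038
Re = 245842


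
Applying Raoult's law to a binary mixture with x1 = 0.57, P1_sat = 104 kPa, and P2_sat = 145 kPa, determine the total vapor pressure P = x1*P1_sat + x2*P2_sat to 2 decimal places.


P = x1*P1_sat + x2*P2_sat
x2 = 1 - x1 = 1 - 0.57 = 0.43
P = 0.57*104 + 0.43*145
P = 59.28 + 62.35
P = 121.63 kPa


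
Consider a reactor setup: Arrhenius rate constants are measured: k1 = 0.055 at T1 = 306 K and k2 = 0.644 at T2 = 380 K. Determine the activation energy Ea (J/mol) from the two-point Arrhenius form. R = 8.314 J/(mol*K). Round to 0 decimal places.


Ea = R * ln(k2/k1) / (1/T1 - 1/T2)
ln(k2/k1) = ln(0.644/0.055) = 2.4603655
1/T1 - 1/T2 = 1/306 - 1/380 = 0.000636394909
Ea = 8.314 * 2.4603655 / 0.000636394909
Ea = 32143 J/mol


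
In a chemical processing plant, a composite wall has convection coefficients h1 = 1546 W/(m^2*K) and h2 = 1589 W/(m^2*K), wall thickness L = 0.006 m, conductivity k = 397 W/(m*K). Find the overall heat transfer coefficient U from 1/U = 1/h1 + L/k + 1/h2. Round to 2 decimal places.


1/U = 1/h1 + L/k + 1/h2
1/U = 1/1546 + 0.006/397 + 1/1589
1/U = 0.0006468305 + 1.51134e-05 + 0.0006293266
1/U = 0.0012912705
U = 774.43 W/(m^2*K)


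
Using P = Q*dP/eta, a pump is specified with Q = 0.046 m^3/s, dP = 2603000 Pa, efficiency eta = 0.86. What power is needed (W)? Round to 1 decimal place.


P = Q * dP / eta
P = 0.046 * 2603000 / 0.86
P = 119738.0 / 0.86
P = 139230.2 W


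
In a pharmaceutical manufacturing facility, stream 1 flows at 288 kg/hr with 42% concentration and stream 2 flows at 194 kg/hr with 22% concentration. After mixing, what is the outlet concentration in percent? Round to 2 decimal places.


Mass balance on solute: F1*x1 + F2*x2 = F3*x3
F3 = F1 + F2 = 288 + 194 = 482 kg/hr
x3 = (F1*x1 + F2*x2)/F3
x3 = (288*0.42 + 194*0.22) / 482
x3 = 33.95%


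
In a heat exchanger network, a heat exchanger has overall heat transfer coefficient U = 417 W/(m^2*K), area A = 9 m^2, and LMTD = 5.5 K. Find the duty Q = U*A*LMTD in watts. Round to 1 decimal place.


Q = U * A * LMTD
Q = 417 * 9 * 5.5
Q = 20641.5 W


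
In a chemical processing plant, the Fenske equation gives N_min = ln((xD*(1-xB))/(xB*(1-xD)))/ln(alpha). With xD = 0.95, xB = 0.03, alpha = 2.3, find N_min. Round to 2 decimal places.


N_min = ln((xD*(1-xB))/(xB*(1-xD))) / ln(alpha)
Numerator inside ln: 0.9215 / 0.0015 = 614.333333
ln(614.333333) = 6.420538
ln(alpha) = ln(2.3) = 0.832909
N_min = 6.420538 / 0.832909 = 7.71


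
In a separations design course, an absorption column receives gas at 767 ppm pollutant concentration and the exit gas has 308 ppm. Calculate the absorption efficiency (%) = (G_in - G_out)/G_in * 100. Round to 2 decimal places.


Efficiency = (G_in - G_out) / G_in * 100%
Efficiency = (767 - 308) / 767 * 100
Efficiency = 459 / 767 * 100
Efficiency = 59.84%


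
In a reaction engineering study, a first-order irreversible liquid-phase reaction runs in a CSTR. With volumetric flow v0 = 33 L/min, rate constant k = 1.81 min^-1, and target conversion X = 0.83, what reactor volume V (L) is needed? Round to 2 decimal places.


V = v0 * X / (k * (1 - X))
V = 33 * 0.83 / (1.81 * (1 - 0.83))
V = 27.39 / (1.81 * 0.17)
V = 27.39 / 0.3077
V = 89.02 L


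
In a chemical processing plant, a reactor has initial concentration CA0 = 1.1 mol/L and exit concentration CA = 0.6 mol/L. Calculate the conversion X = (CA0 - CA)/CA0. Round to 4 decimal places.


X = (CA0 - CA) / CA0
X = (1.1 - 0.6) / 1.1
X = 0.5 / 1.1
X = 0.4545


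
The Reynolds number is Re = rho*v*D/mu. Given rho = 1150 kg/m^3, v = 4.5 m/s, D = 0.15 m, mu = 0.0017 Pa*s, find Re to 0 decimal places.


Re = rho * v * D / mu
Re = 1150 * 4.5 * 0.15 / 0.0017
Re = 776.25 / 0.0017
Re = 456618


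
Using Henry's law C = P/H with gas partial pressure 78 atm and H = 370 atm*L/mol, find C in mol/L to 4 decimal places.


C = P / H
C = 78 / 370
C = 0.2108 mol/L


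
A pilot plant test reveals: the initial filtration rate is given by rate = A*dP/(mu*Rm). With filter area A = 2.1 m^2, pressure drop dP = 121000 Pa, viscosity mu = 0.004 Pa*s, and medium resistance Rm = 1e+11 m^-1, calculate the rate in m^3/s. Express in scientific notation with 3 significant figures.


rate = A * dP / (mu * Rm)
rate = 2.1 * 121000 / (0.004 * 1e+11)
rate = 254100.0 / 4.000e+08
rate = 6.35e-04 m^3/s


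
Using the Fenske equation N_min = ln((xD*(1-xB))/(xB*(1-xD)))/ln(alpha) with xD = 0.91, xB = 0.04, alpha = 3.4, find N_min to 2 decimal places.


N_min = ln((xD*(1-xB))/(xB*(1-xD))) / ln(alpha)
Numerator inside ln: 0.8736 / 0.0036 = 242.666667
ln(242.666667) = 5.491689
ln(alpha) = ln(3.4) = 1.223775
N_min = 5.491689 / 1.223775 = 4.49


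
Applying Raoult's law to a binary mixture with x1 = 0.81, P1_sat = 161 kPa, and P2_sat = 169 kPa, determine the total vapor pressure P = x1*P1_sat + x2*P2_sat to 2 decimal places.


P = x1*P1_sat + x2*P2_sat
x2 = 1 - x1 = 1 - 0.81 = 0.19
P = 0.81*161 + 0.19*169
P = 130.41 + 32.11
P = 162.52 kPa


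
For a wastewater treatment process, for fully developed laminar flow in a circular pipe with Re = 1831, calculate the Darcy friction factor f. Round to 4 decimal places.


f = 64 / Re
f = 64 / 1831
f = 0.0350


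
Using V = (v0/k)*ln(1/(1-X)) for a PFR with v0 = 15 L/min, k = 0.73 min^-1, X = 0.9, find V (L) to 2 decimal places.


V = (v0/k) * ln(1/(1-X))
V = (15/0.73) * ln(1/(1-0.9))
V = 20.547945 * ln(10.0)
V = 20.547945 * 2.302585
V = 47.31 L


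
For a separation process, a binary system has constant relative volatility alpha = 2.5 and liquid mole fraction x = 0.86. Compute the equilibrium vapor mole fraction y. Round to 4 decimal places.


y = alpha*x / (1 + (alpha-1)*x)
y = 2.5*0.86 / (1 + (2.5-1)*0.86)
y = 2.15 / (1 + 1.29)
y = 2.15 / 2.29
y = 0.9389


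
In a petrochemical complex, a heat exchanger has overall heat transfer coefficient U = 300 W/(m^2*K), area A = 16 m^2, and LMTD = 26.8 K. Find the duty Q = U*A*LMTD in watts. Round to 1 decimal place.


Q = U * A * LMTD
Q = 300 * 16 * 26.8
Q = 128640.0 W


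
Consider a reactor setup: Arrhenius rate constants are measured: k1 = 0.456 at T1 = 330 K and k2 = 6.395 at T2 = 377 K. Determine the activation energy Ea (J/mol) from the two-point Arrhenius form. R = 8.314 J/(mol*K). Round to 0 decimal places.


Ea = R * ln(k2/k1) / (1/T1 - 1/T2)
ln(k2/k1) = ln(6.395/0.456) = 2.6407789
1/T1 - 1/T2 = 1/330 - 1/377 = 0.000377783136
Ea = 8.314 * 2.6407789 / 0.000377783136
Ea = 58117 J/mol


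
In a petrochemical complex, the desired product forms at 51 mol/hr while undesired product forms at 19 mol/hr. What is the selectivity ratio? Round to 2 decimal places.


S = desired product rate / undesired product rate
S = 51 / 19
S = 2.68


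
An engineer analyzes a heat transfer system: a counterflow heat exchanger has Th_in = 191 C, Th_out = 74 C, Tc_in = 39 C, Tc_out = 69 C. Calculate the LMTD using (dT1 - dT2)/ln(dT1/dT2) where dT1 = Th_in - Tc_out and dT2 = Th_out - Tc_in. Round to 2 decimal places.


dT1 = Th_in - Tc_out = 191 - 69 = 122
dT2 = Th_out - Tc_in = 74 - 39 = 35
LMTD = (dT1 - dT2) / ln(dT1/dT2)
LMTD = (122 - 35) / ln(122/35)
LMTD = 69.67 K


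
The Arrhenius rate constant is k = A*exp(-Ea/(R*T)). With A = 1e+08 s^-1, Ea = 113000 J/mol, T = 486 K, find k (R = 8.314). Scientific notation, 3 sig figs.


k = A * exp(-Ea/(R*T))
k = 1e+08 * exp(-113000 / (8.314 * 486))
k = 1e+08 * exp(-27.966116)
k = 7.15e-05


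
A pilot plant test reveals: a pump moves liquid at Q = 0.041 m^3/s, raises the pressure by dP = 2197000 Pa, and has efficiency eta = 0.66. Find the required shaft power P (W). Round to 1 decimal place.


P = Q * dP / eta
P = 0.041 * 2197000 / 0.66
P = 90077.0 / 0.66
P = 136480.3 W


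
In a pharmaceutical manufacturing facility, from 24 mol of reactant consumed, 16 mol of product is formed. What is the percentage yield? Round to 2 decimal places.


Yield = (moles product / moles consumed) * 100%
Yield = (16 / 24) * 100
Yield = 0.6667 * 100
Yield = 66.67%


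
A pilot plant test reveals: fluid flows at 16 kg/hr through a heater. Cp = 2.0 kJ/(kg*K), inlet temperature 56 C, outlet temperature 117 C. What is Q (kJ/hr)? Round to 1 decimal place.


Q = m_dot * Cp * (T2 - T1)
Q = 16 * 2.0 * (117 - 56)
Q = 16 * 2.0 * 61
Q = 1952.0 kJ/hr


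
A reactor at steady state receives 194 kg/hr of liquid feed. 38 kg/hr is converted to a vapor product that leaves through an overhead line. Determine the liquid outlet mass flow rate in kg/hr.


Steady-state mass balance on the main outlet: F_out = F_in - F_removed
F_out = 194 - 38
F_out = 156 kg/hr


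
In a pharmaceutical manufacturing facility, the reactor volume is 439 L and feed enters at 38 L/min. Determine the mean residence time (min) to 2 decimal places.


tau = V / v0
tau = 439 / 38
tau = 11.55 min


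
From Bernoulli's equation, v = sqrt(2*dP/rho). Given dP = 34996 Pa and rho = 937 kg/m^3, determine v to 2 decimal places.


v = sqrt(2*dP/rho)
v = sqrt(2*34996/937)
v = sqrt(74.697972)
v = 8.64 m/s


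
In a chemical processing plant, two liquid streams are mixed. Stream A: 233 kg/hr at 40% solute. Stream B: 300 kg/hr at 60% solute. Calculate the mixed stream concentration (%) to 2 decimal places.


Mass balance on solute: F1*x1 + F2*x2 = F3*x3
F3 = F1 + F2 = 233 + 300 = 533 kg/hr
x3 = (F1*x1 + F2*x2)/F3
x3 = (233*0.4 + 300*0.6) / 533
x3 = 51.26%


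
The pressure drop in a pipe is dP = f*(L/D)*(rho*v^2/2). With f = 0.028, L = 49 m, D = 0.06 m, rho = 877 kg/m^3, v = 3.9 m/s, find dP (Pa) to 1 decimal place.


dP = f * (L/D) * (rho*v^2/2)
dP = 0.028 * (49/0.06) * (877*3.9^2/2)
L/D = 816.66666667
rho*v^2/2 = 877*15.21/2 = 6669.585
dP = 0.028 * 816.66666667 * 6669.585
dP = 152511.2 Pa


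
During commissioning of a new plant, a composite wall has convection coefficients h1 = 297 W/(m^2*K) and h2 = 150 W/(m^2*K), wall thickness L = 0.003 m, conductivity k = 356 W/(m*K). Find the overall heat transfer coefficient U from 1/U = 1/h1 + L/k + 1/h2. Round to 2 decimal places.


1/U = 1/h1 + L/k + 1/h2
1/U = 1/297 + 0.003/356 + 1/150
1/U = 0.0033670034 + 8.427e-06 + 0.0066666667
1/U = 0.0100420971
U = 99.58 W/(m^2*K)


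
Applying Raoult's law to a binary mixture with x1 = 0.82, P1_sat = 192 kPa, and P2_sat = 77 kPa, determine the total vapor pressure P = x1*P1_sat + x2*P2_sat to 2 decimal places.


P = x1*P1_sat + x2*P2_sat
x2 = 1 - x1 = 1 - 0.82 = 0.18
P = 0.82*192 + 0.18*77
P = 157.44 + 13.86
P = 171.30 kPa


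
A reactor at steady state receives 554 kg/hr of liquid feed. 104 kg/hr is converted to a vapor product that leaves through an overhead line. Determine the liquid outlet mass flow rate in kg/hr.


Steady-state mass balance on the main outlet: F_out = F_in - F_removed
F_out = 554 - 104
F_out = 450 kg/hr


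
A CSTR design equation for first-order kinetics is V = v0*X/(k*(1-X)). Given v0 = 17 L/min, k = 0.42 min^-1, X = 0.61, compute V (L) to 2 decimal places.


V = v0 * X / (k * (1 - X))
V = 17 * 0.61 / (0.42 * (1 - 0.61))
V = 10.37 / (0.42 * 0.39)
V = 10.37 / 0.1638
V = 63.31 L


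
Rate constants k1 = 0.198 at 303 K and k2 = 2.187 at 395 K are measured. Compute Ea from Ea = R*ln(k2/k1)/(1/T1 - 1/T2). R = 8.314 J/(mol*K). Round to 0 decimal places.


Ea = R * ln(k2/k1) / (1/T1 - 1/T2)
ln(k2/k1) = ln(2.187/0.198) = 2.402019
1/T1 - 1/T2 = 1/303 - 1/395 = 0.000768684463
Ea = 8.314 * 2.402019 / 0.000768684463
Ea = 25980 J/mol


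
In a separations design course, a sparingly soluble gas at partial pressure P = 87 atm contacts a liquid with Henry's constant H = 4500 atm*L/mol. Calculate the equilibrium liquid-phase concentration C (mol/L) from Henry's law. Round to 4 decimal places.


C = P / H
C = 87 / 4500
C = 0.0193 mol/L


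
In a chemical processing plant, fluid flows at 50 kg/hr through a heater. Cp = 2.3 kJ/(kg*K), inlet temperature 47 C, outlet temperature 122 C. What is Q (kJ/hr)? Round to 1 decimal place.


Q = m_dot * Cp * (T2 - T1)
Q = 50 * 2.3 * (122 - 47)
Q = 50 * 2.3 * 75
Q = 8625.0 kJ/hr


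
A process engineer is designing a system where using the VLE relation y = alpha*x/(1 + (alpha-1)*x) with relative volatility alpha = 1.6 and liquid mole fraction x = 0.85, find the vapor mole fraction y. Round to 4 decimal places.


y = alpha*x / (1 + (alpha-1)*x)
y = 1.6*0.85 / (1 + (1.6-1)*0.85)
y = 1.36 / (1 + 0.51)
y = 1.36 / 1.51
y = 0.9007


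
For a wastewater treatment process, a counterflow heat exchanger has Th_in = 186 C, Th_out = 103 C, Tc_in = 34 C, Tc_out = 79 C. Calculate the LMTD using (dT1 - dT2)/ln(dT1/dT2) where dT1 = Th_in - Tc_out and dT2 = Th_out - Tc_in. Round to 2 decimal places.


dT1 = Th_in - Tc_out = 186 - 79 = 107
dT2 = Th_out - Tc_in = 103 - 34 = 69
LMTD = (dT1 - dT2) / ln(dT1/dT2)
LMTD = (107 - 69) / ln(107/69)
LMTD = 86.62 K


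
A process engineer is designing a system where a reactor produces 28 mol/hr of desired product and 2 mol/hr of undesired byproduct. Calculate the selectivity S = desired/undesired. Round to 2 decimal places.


S = desired product rate / undesired product rate
S = 28 / 2
S = 14.00


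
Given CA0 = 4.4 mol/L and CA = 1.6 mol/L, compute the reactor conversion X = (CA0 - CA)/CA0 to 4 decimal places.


X = (CA0 - CA) / CA0
X = (4.4 - 1.6) / 4.4
X = 2.8 / 4.4
X = 0.6364


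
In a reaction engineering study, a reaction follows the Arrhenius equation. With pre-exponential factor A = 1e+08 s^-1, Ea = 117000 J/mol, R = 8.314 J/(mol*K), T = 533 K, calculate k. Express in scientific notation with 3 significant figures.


k = A * exp(-Ea/(R*T))
k = 1e+08 * exp(-117000 / (8.314 * 533))
k = 1e+08 * exp(-26.402718)
k = 3.42e-04


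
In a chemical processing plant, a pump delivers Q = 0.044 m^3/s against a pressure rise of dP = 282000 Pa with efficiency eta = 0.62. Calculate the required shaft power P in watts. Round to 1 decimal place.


P = Q * dP / eta
P = 0.044 * 282000 / 0.62
P = 12408.0 / 0.62
P = 20012.9 W


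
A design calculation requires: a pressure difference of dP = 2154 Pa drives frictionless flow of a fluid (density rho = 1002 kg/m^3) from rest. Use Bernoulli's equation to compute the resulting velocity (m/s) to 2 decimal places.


v = sqrt(2*dP/rho)
v = sqrt(2*2154/1002)
v = sqrt(4.299401)
v = 2.07 m/s


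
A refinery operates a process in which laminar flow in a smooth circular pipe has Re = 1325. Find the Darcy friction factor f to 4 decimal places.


f = 64 / Re
f = 64 / 1325
f = 0.0483


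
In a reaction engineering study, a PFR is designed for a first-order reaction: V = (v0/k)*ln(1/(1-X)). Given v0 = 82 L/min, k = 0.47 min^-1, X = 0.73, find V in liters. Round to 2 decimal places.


V = (v0/k) * ln(1/(1-X))
V = (82/0.47) * ln(1/(1-0.73))
V = 174.468085 * ln(3.703704)
V = 174.468085 * 1.309333
V = 228.44 L


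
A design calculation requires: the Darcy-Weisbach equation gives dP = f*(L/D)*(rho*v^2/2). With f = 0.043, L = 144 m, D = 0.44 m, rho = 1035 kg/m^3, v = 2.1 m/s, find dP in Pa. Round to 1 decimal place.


dP = f * (L/D) * (rho*v^2/2)
dP = 0.043 * (144/0.44) * (1035*2.1^2/2)
L/D = 327.27272727
rho*v^2/2 = 1035*4.41/2 = 2282.175
dP = 0.043 * 327.27272727 * 2282.175
dP = 32116.4 Pa


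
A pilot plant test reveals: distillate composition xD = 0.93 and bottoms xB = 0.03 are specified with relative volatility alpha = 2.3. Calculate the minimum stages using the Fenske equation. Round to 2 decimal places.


N_min = ln((xD*(1-xB))/(xB*(1-xD))) / ln(alpha)
Numerator inside ln: 0.9021 / 0.0021 = 429.571429
ln(429.571429) = 6.062788
ln(alpha) = ln(2.3) = 0.832909
N_min = 6.062788 / 0.832909 = 7.28


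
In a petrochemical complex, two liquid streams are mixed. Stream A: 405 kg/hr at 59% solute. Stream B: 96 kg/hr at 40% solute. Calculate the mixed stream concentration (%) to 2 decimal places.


Mass balance on solute: F1*x1 + F2*x2 = F3*x3
F3 = F1 + F2 = 405 + 96 = 501 kg/hr
x3 = (F1*x1 + F2*x2)/F3
x3 = (405*0.59 + 96*0.4) / 501
x3 = 55.36%


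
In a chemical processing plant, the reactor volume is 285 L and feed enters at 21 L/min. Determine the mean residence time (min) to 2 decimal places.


tau = V / v0
tau = 285 / 21
tau = 13.57 min


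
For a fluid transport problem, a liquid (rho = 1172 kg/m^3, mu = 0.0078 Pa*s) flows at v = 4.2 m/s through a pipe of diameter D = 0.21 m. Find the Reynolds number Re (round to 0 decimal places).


Re = rho * v * D / mu
Re = 1172 * 4.2 * 0.21 / 0.0078
Re = 1033.704 / 0.0078
Re = 132526


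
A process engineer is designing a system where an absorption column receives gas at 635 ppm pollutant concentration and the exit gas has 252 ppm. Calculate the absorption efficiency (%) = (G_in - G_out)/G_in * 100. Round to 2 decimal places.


Efficiency = (G_in - G_out) / G_in * 100%
Efficiency = (635 - 252) / 635 * 100
Efficiency = 383 / 635 * 100
Efficiency = 60.31%


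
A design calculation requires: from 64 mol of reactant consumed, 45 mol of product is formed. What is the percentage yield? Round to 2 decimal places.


Yield = (moles product / moles consumed) * 100%
Yield = (45 / 64) * 100
Yield = 0.7031 * 100
Yield = 70.31%


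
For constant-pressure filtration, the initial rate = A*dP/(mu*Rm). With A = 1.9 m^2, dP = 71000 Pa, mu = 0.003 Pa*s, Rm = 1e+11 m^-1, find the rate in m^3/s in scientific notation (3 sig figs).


rate = A * dP / (mu * Rm)
rate = 1.9 * 71000 / (0.003 * 1e+11)
rate = 134900.0 / 3.000e+08
rate = 4.50e-04 m^3/s


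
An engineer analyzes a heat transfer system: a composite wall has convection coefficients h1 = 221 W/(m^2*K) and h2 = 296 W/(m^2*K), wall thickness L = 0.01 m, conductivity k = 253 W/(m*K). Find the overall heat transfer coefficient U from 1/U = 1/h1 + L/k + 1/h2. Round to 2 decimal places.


1/U = 1/h1 + L/k + 1/h2
1/U = 1/221 + 0.01/253 + 1/296
1/U = 0.0045248869 + 3.95257e-05 + 0.0033783784
1/U = 0.007942791
U = 125.90 W/(m^2*K)


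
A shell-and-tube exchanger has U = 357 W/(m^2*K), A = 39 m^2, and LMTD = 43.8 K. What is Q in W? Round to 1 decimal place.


Q = U * A * LMTD
Q = 357 * 39 * 43.8
Q = 609827.4 W


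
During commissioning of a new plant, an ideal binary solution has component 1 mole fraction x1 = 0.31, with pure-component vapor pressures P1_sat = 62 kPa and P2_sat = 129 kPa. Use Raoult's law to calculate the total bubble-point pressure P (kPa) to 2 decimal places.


P = x1*P1_sat + x2*P2_sat
x2 = 1 - x1 = 1 - 0.31 = 0.69
P = 0.31*62 + 0.69*129
P = 19.22 + 89.01
P = 108.23 kPa


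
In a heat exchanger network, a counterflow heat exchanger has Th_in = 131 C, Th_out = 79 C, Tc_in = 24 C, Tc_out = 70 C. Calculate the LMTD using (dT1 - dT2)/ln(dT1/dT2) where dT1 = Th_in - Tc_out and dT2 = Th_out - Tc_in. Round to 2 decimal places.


dT1 = Th_in - Tc_out = 131 - 70 = 61
dT2 = Th_out - Tc_in = 79 - 24 = 55
LMTD = (dT1 - dT2) / ln(dT1/dT2)
LMTD = (61 - 55) / ln(61/55)
LMTD = 57.95 K


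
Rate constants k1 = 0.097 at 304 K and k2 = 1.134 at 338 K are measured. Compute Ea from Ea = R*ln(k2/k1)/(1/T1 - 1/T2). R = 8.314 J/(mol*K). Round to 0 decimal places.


Ea = R * ln(k2/k1) / (1/T1 - 1/T2)
ln(k2/k1) = ln(1.134/0.097) = 2.4587955
1/T1 - 1/T2 = 1/304 - 1/338 = 0.000330893803
Ea = 8.314 * 2.4587955 / 0.000330893803
Ea = 61779 J/mol


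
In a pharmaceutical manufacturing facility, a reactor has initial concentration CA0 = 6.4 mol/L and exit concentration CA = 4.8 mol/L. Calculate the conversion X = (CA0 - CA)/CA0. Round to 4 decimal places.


X = (CA0 - CA) / CA0
X = (6.4 - 4.8) / 6.4
X = 1.6 / 6.4
X = 0.2500


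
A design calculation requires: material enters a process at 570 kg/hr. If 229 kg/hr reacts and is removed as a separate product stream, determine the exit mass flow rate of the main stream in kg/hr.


Steady-state mass balance on the main outlet: F_out = F_in - F_removed
F_out = 570 - 229
F_out = 341 kg/hr


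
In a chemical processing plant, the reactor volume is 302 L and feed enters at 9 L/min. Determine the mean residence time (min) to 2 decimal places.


tau = V / v0
tau = 302 / 9
tau = 33.56 min


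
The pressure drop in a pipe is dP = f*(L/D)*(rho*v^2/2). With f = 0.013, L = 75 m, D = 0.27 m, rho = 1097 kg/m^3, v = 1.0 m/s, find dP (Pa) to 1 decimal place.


dP = f * (L/D) * (rho*v^2/2)
dP = 0.013 * (75/0.27) * (1097*1.0^2/2)
L/D = 277.77777778
rho*v^2/2 = 1097*1.0/2 = 548.5
dP = 0.013 * 277.77777778 * 548.5
dP = 1980.7 Pa


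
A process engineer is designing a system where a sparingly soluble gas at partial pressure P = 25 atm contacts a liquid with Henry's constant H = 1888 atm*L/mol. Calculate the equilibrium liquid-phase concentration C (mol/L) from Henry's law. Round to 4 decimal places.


C = P / H
C = 25 / 1888
C = 0.0132 mol/L


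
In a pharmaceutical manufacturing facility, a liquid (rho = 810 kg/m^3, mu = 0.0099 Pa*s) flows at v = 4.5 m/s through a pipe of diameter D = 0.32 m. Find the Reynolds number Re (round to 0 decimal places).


Re = rho * v * D / mu
Re = 810 * 4.5 * 0.32 / 0.0099
Re = 1166.4 / 0.0099
Re = 117818


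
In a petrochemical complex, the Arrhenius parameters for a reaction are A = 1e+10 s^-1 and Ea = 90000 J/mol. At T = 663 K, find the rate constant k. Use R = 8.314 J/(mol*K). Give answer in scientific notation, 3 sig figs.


k = A * exp(-Ea/(R*T))
k = 1e+10 * exp(-90000 / (8.314 * 663))
k = 1e+10 * exp(-16.327472)
k = 8.11e+02


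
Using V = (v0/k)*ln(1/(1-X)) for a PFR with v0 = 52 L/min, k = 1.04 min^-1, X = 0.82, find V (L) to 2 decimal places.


V = (v0/k) * ln(1/(1-X))
V = (52/1.04) * ln(1/(1-0.82))
V = 50.0 * ln(5.555556)
V = 50.0 * 1.714799
V = 85.74 L


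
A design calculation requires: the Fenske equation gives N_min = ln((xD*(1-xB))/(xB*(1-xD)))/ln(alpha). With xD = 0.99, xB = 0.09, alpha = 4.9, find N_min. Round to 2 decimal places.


N_min = ln((xD*(1-xB))/(xB*(1-xD))) / ln(alpha)
Numerator inside ln: 0.9009 / 0.0009 = 1001.0
ln(1001.0) = 6.908755
ln(alpha) = ln(4.9) = 1.589235
N_min = 6.908755 / 1.589235 = 4.35


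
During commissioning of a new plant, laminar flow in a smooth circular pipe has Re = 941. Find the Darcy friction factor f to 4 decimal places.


f = 64 / Re
f = 64 / 941
f = 0.0680


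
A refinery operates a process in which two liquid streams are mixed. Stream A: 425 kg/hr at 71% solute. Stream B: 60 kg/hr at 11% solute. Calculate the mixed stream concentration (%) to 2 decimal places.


Mass balance on solute: F1*x1 + F2*x2 = F3*x3
F3 = F1 + F2 = 425 + 60 = 485 kg/hr
x3 = (F1*x1 + F2*x2)/F3
x3 = (425*0.71 + 60*0.11) / 485
x3 = 63.58%


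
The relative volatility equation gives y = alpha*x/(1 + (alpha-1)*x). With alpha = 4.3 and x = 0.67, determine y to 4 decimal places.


y = alpha*x / (1 + (alpha-1)*x)
y = 4.3*0.67 / (1 + (4.3-1)*0.67)
y = 2.881 / (1 + 2.211)
y = 2.881 / 3.211
y = 0.8972


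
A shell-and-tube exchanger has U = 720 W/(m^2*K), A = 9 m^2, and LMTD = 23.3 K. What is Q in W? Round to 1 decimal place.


Q = U * A * LMTD
Q = 720 * 9 * 23.3
Q = 150984.0 W


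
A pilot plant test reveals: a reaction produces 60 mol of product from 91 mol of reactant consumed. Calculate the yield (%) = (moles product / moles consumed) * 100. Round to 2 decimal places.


Yield = (moles product / moles consumed) * 100%
Yield = (60 / 91) * 100
Yield = 0.6593 * 100
Yield = 65.93%


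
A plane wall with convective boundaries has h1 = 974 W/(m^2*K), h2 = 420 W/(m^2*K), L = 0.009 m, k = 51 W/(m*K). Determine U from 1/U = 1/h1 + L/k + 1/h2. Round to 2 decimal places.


1/U = 1/h1 + L/k + 1/h2
1/U = 1/974 + 0.009/51 + 1/420
1/U = 0.001026694 + 0.0001764706 + 0.0023809524
1/U = 0.003584117
U = 279.01 W/(m^2*K)


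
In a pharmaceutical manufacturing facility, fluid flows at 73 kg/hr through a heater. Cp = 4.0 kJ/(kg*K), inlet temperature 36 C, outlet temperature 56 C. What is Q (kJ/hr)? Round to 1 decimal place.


Q = m_dot * Cp * (T2 - T1)
Q = 73 * 4.0 * (56 - 36)
Q = 73 * 4.0 * 20
Q = 5840.0 kJ/hr


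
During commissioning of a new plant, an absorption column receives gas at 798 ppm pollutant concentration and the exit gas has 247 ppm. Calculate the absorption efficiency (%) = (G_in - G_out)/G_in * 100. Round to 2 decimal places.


Efficiency = (G_in - G_out) / G_in * 100%
Efficiency = (798 - 247) / 798 * 100
Efficiency = 551 / 798 * 100
Efficiency = 69.05%


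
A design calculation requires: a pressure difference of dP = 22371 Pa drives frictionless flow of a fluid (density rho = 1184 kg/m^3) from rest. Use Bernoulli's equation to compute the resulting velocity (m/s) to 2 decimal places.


v = sqrt(2*dP/rho)
v = sqrt(2*22371/1184)
v = sqrt(37.788851)
v = 6.15 m/s


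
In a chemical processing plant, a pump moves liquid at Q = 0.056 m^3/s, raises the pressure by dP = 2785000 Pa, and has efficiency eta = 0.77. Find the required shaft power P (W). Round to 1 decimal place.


P = Q * dP / eta
P = 0.056 * 2785000 / 0.77
P = 155960.0 / 0.77
P = 202545.5 W


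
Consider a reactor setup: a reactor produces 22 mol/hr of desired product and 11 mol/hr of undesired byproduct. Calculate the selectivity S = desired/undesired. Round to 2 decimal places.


S = desired product rate / undesired product rate
S = 22 / 11
S = 2.00


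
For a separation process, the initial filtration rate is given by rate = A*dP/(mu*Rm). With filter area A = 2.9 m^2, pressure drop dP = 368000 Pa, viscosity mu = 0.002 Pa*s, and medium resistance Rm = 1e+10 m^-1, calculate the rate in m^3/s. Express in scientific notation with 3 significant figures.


rate = A * dP / (mu * Rm)
rate = 2.9 * 368000 / (0.002 * 1e+10)
rate = 1067200.0 / 2.000e+07
rate = 5.34e-02 m^3/s


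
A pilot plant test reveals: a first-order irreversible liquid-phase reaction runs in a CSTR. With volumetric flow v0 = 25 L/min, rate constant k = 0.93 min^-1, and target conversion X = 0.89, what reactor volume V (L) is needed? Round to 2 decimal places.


V = v0 * X / (k * (1 - X))
V = 25 * 0.89 / (0.93 * (1 - 0.89))
V = 22.25 / (0.93 * 0.11)
V = 22.25 / 0.1023
V = 217.50 L


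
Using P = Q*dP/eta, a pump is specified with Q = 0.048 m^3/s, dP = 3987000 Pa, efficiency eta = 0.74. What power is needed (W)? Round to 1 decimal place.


P = Q * dP / eta
P = 0.048 * 3987000 / 0.74
P = 191376.0 / 0.74
P = 258616.2 W
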